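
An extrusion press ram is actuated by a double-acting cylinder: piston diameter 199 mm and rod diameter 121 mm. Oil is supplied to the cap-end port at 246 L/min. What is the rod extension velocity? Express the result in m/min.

v ≈ 7.91 m/min

Cap-side area A_cap = π/4 × (199 mm)² = 31100 mm^2
v = Q / A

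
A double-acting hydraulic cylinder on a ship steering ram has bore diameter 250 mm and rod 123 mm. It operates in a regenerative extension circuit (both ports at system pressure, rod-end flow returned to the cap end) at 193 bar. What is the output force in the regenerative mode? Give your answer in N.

With equal pressure on both faces, forces on the annular region cancel; the net push is pressure × rod cross-section.
Rod cross-section A_rod = π/4 × (123 mm)² = 11880 mm^2
F = P × A_rod

F ≈ 2.29e5 N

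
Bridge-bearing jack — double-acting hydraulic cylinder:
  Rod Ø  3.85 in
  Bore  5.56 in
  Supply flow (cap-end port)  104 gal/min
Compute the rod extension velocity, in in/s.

v ≈ 16.5 in/s

Cap-side area A_cap = π/4 × (5.56 in)² = 24.28 in^2
v = Q / A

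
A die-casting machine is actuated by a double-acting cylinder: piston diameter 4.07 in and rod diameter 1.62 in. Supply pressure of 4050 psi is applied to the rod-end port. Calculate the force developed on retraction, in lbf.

F ≈ 44300 lbf

Rod-side annular area A_ann = π/4 × (4.07² − 1.62²) = 10.95 in^2
On retraction the pressure acts on the annular area (bore minus rod).
F = P × A_ann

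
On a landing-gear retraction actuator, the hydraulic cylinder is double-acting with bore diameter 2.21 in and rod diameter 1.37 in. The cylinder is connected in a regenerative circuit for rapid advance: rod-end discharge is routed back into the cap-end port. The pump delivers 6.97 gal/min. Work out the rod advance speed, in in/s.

v ≈ 18.2 in/s

In regeneration the rod-end outflow joins the pump flow into the cap end, so the net volume the pump must supply per unit advance equals the rod cross-section area.
Rod cross-section A_rod = π/4 × (1.37 in)² = 1.474 in^2
v = Q_pump / A_rod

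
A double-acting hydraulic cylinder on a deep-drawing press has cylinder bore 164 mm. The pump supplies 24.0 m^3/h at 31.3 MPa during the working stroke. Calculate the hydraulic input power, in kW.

W ≈ 209 kW

Hydraulic power = P × Q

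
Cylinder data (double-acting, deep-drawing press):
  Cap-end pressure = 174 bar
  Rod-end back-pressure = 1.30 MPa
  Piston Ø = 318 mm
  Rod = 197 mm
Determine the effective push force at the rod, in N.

Cap-side area A_cap = π/4 × (318 mm)² = 79420 mm^2
Rod-side annular area A_ann = π/4 × (318² − 197²) = 48940 mm^2
Net thrust = P_cap·A_cap − P_rod·A_ann = 1.382e6 N − 63620 N

F ≈ 1.32e6 N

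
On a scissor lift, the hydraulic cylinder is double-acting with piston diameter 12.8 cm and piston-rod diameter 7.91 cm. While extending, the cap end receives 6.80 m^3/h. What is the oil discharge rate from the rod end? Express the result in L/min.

Cap-side area A_cap = π/4 × (12.8 cm)² = 128.7 cm^2
Rod-side annular area A_ann = π/4 × (12.8² − 7.91²) = 79.54 cm^2
Piston speed v = Q_in/A_cap; rod-end outflow Q_out = v × A_ann = Q_in × A_ann/A_cap.

Q_out ≈ 70.1 L/min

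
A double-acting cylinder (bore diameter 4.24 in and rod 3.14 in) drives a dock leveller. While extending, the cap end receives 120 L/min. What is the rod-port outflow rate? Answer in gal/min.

Cap-side area A_cap = π/4 × (4.24 in)² = 14.12 in^2
Rod-side annular area A_ann = π/4 × (4.24² − 3.14²) = 6.376 in^2
Piston speed v = Q_in/A_cap; rod-end outflow Q_out = v × A_ann = Q_in × A_ann/A_cap.

Q_out ≈ 14.3 gal/min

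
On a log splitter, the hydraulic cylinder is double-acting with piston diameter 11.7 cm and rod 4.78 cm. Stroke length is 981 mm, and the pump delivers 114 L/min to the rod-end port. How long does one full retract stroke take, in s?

t ≈ 4.62 s

Rod-side annular area A_ann = π/4 × (11.7² − 4.78²) = 89.57 cm^2
Swept volume V = A × L; t = V / Q = A·L / Q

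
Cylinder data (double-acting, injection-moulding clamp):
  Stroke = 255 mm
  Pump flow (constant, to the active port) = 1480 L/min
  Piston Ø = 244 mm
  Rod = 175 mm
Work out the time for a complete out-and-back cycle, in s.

t ≈ 0.718 s

Cap-side area A_cap = π/4 × (244 mm)² = 46760 mm^2
Rod-side annular area A_ann = π/4 × (244² − 175²) = 22710 mm^2
t_ext = A_cap·L/Q = 0.4834 s
t_ret = A_ann·L/Q = 0.2347 s
t_cycle = t_ext + t_ret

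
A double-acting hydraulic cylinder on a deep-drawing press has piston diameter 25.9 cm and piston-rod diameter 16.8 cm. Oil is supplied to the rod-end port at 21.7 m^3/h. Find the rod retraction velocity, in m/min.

Rod-side annular area A_ann = π/4 × (25.9² − 16.8²) = 305.2 cm^2
Flow into the rod-end port fills the annular volume.
v = Q / A

v ≈ 11.9 m/min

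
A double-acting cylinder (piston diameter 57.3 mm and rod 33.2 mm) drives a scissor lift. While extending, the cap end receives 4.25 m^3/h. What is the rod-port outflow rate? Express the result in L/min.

Cap-side area A_cap = π/4 × (57.3 mm)² = 2579 mm^2
Rod-side annular area A_ann = π/4 × (57.3² − 33.2²) = 1713 mm^2
Piston speed v = Q_in/A_cap; rod-end outflow Q_out = v × A_ann = Q_in × A_ann/A_cap.

Q_out ≈ 47.1 L/min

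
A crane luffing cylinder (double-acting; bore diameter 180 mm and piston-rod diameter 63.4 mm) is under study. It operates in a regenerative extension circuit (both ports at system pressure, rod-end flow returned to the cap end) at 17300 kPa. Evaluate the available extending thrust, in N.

With equal pressure on both faces, forces on the annular region cancel; the net push is pressure × rod cross-section.
Rod cross-section A_rod = π/4 × (63.4 mm)² = 3157 mm^2
F = P × A_rod

F ≈ 54600 N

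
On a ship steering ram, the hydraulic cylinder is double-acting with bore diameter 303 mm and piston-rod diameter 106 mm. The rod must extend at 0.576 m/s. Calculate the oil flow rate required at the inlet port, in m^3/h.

Cap-side area A_cap = π/4 × (303 mm)² = 72110 mm^2
Q = A × v

Q ≈ 150 m^3/h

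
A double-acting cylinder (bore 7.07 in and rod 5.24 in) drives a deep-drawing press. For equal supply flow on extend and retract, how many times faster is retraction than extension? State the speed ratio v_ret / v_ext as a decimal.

v_ret/v_ext ≈ 2.22

Cap-side area A_cap = π/4 × (7.07 in)² = 39.26 in^2
Rod-side annular area A_ann = π/4 × (7.07² − 5.24²) = 17.69 in^2
For equal Q, v ∝ 1/A, so v_ret/v_ext = A_cap/A_ann.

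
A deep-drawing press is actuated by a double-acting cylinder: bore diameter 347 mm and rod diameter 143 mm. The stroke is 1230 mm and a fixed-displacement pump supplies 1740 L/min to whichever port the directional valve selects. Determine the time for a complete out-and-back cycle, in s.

t ≈ 7.34 s

Cap-side area A_cap = π/4 × (347 mm)² = 94570 mm^2
Rod-side annular area A_ann = π/4 × (347² − 143²) = 78510 mm^2
t_ext = A_cap·L/Q = 4.011 s
t_ret = A_ann·L/Q = 3.330 s
t_cycle = t_ext + t_ret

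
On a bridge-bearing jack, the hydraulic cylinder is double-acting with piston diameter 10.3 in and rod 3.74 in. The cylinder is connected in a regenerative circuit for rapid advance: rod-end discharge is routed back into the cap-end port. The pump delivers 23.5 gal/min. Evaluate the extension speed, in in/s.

In regeneration the rod-end outflow joins the pump flow into the cap end, so the net volume the pump must supply per unit advance equals the rod cross-section area.
Rod cross-section A_rod = π/4 × (3.74 in)² = 10.99 in^2
v = Q_pump / A_rod

v ≈ 8.24 in/s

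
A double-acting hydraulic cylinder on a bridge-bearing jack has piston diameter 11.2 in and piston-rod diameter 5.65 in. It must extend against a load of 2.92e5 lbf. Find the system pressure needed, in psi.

Cap-side area A_cap = π/4 × (11.2 in)² = 98.52 in^2
P = F / A = 2.92e5 lbf / A

P ≈ 2960 psi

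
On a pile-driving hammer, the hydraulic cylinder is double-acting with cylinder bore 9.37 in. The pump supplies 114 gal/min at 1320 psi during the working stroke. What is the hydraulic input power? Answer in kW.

W ≈ 65.5 kW

Hydraulic power = P × Q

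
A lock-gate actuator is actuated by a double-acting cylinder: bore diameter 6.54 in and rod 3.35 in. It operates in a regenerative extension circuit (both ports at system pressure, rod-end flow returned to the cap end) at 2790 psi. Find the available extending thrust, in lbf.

F ≈ 24600 lbf

With equal pressure on both faces, forces on the annular region cancel; the net push is pressure × rod cross-section.
Rod cross-section A_rod = π/4 × (3.35 in)² = 8.814 in^2
F = P × A_rod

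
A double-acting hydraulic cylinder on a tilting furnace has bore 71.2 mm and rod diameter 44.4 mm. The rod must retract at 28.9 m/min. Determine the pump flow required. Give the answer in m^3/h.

Rod-side annular area A_ann = π/4 × (71.2² − 44.4²) = 2433 mm^2
Q = A × v

Q ≈ 4.22 m^3/h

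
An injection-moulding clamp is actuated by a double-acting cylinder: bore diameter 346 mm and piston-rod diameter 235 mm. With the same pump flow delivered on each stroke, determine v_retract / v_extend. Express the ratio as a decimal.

v_ret/v_ext ≈ 1.86

Cap-side area A_cap = π/4 × (346 mm)² = 94020 mm^2
Rod-side annular area A_ann = π/4 × (346² − 235²) = 50650 mm^2
For equal Q, v ∝ 1/A, so v_ret/v_ext = A_cap/A_ann.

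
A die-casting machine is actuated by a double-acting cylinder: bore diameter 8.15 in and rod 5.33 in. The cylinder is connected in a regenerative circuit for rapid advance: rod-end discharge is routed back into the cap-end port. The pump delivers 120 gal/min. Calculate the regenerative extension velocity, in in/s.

v ≈ 20.7 in/s

In regeneration the rod-end outflow joins the pump flow into the cap end, so the net volume the pump must supply per unit advance equals the rod cross-section area.
Rod cross-section A_rod = π/4 × (5.33 in)² = 22.31 in^2
v = Q_pump / A_rod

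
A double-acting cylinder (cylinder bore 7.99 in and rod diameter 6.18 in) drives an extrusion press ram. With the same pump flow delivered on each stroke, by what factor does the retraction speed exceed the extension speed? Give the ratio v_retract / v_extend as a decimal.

v_ret/v_ext ≈ 2.49

Cap-side area A_cap = π/4 × (7.99 in)² = 50.14 in^2
Rod-side annular area A_ann = π/4 × (7.99² − 6.18²) = 20.14 in^2
For equal Q, v ∝ 1/A, so v_ret/v_ext = A_cap/A_ann.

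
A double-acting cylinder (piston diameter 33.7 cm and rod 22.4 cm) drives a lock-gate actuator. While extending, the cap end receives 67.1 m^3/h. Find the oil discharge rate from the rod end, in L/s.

Q_out ≈ 10.4 L/s

Cap-side area A_cap = π/4 × (33.7 cm)² = 892.0 cm^2
Rod-side annular area A_ann = π/4 × (33.7² − 22.4²) = 497.9 cm^2
Piston speed v = Q_in/A_cap; rod-end outflow Q_out = v × A_ann = Q_in × A_ann/A_cap.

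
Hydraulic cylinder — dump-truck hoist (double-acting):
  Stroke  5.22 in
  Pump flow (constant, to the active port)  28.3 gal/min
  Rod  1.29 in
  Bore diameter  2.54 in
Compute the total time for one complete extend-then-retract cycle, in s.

Cap-side area A_cap = π/4 × (2.54 in)² = 5.067 in^2
Rod-side annular area A_ann = π/4 × (2.54² − 1.29²) = 3.760 in^2
t_ext = A_cap·L/Q = 0.2428 s
t_ret = A_ann·L/Q = 0.1801 s
t_cycle = t_ext + t_ret

t ≈ 0.423 s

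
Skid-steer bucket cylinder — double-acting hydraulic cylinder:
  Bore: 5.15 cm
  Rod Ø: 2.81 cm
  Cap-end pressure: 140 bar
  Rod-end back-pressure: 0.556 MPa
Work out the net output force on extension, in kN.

Cap-side area A_cap = π/4 × (5.15 cm)² = 20.83 cm^2
Rod-side annular area A_ann = π/4 × (5.15² − 2.81²) = 14.63 cm^2
Net thrust = P_cap·A_cap − P_rod·A_ann = 29.16 kN − 0.8134 kN

F ≈ 28.3 kN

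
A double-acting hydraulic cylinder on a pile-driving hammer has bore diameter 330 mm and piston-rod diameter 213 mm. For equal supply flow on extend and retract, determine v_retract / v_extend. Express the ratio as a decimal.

v_ret/v_ext ≈ 1.71

Cap-side area A_cap = π/4 × (330 mm)² = 85530 mm^2
Rod-side annular area A_ann = π/4 × (330² − 213²) = 49900 mm^2
For equal Q, v ∝ 1/A, so v_ret/v_ext = A_cap/A_ann.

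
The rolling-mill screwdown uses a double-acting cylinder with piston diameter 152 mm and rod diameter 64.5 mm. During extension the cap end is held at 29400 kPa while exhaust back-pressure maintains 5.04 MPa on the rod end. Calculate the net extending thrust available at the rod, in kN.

Cap-side area A_cap = π/4 × (152 mm)² = 18150 mm^2
Rod-side annular area A_ann = π/4 × (152² − 64.5²) = 14880 mm^2
Net thrust = P_cap·A_cap − P_rod·A_ann = 533.5 kN − 74.99 kN

F ≈ 459 kN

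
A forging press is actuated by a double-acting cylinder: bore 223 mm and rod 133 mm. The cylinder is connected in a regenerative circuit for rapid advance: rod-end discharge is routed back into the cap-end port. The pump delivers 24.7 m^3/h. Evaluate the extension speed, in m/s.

v ≈ 0.494 m/s

In regeneration the rod-end outflow joins the pump flow into the cap end, so the net volume the pump must supply per unit advance equals the rod cross-section area.
Rod cross-section A_rod = π/4 × (133 mm)² = 13890 mm^2
v = Q_pump / A_rod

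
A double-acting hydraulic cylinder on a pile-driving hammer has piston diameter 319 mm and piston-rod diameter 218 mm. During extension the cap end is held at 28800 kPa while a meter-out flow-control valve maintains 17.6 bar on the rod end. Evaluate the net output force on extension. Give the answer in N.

F ≈ 2.23e6 N

Cap-side area A_cap = π/4 × (319 mm)² = 79920 mm^2
Rod-side annular area A_ann = π/4 × (319² − 218²) = 42600 mm^2
Net thrust = P_cap·A_cap − P_rod·A_ann = 2.302e6 N − 74970 N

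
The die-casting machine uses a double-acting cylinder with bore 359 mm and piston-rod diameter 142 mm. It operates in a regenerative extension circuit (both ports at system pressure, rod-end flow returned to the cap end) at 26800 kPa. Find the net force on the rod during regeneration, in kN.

F ≈ 424 kN

With equal pressure on both faces, forces on the annular region cancel; the net push is pressure × rod cross-section.
Rod cross-section A_rod = π/4 × (142 mm)² = 15840 mm^2
F = P × A_rod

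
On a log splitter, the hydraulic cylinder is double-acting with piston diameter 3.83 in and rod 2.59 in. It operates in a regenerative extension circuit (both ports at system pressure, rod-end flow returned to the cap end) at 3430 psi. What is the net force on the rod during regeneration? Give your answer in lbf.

With equal pressure on both faces, forces on the annular region cancel; the net push is pressure × rod cross-section.
Rod cross-section A_rod = π/4 × (2.59 in)² = 5.269 in^2
F = P × A_rod

F ≈ 18100 lbf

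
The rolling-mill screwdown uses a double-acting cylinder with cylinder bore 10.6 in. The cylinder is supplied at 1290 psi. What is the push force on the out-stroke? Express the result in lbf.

F ≈ 1.14e5 lbf

Cap-side area A_cap = π/4 × (10.6 in)² = 88.25 in^2
F = P × A_cap = 1290 psi × A_cap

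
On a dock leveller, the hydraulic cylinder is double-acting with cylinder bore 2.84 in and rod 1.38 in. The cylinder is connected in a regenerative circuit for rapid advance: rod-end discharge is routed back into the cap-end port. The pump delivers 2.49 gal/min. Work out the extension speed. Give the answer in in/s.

v ≈ 6.41 in/s

In regeneration the rod-end outflow joins the pump flow into the cap end, so the net volume the pump must supply per unit advance equals the rod cross-section area.
Rod cross-section A_rod = π/4 × (1.38 in)² = 1.496 in^2
v = Q_pump / A_rod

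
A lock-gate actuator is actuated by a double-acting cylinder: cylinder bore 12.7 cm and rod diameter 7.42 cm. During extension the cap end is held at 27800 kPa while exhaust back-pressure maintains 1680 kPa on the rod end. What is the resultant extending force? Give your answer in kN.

Cap-side area A_cap = π/4 × (12.7 cm)² = 126.7 cm^2
Rod-side annular area A_ann = π/4 × (12.7² − 7.42²) = 83.44 cm^2
Net thrust = P_cap·A_cap − P_rod·A_ann = 352.2 kN − 14.02 kN

F ≈ 338 kN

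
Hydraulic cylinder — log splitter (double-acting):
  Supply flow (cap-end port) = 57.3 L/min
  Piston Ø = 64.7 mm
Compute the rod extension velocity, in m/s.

Cap-side area A_cap = π/4 × (64.7 mm)² = 3288 mm^2
v = Q / A

v ≈ 0.290 m/s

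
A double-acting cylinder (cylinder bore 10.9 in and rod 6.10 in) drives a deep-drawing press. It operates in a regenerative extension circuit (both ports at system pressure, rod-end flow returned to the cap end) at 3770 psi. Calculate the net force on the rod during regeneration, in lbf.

With equal pressure on both faces, forces on the annular region cancel; the net push is pressure × rod cross-section.
Rod cross-section A_rod = π/4 × (6.10 in)² = 29.22 in^2
F = P × A_rod

F ≈ 1.10e5 lbf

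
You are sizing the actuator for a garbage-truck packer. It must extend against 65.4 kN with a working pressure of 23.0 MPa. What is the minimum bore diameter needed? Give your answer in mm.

D ≈ 60.2 mm

Extension force acts on the full piston face: F = P × (π/4)D².
D = √(4F / (πP)) = √(4 × 65.4 kN / (π × 23.0 MPa))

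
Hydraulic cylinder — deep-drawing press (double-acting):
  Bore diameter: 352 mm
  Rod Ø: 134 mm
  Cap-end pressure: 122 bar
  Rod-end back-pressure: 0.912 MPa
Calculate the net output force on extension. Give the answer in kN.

F ≈ 1110 kN

Cap-side area A_cap = π/4 × (352 mm)² = 97310 mm^2
Rod-side annular area A_ann = π/4 × (352² − 134²) = 83210 mm^2
Net thrust = P_cap·A_cap − P_rod·A_ann = 1187 kN − 75.89 kN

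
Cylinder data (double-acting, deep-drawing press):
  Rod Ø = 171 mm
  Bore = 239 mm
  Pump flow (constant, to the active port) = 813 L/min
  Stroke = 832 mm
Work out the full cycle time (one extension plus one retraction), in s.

t ≈ 4.10 s

Cap-side area A_cap = π/4 × (239 mm)² = 44860 mm^2
Rod-side annular area A_ann = π/4 × (239² − 171²) = 21900 mm^2
t_ext = A_cap·L/Q = 2.755 s
t_ret = A_ann·L/Q = 1.345 s
t_cycle = t_ext + t_ret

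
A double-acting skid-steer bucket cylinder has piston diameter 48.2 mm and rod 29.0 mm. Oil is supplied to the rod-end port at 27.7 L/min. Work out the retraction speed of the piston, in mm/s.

Rod-side annular area A_ann = π/4 × (48.2² − 29.0²) = 1164 mm^2
Flow into the rod-end port fills the annular volume.
v = Q / A

v ≈ 397 mm/s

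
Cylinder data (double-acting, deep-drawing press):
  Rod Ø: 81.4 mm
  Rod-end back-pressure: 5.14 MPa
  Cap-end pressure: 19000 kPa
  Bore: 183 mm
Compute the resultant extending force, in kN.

Cap-side area A_cap = π/4 × (183 mm)² = 26300 mm^2
Rod-side annular area A_ann = π/4 × (183² − 81.4²) = 21100 mm^2
Net thrust = P_cap·A_cap − P_rod·A_ann = 499.7 kN − 108.4 kN

F ≈ 391 kN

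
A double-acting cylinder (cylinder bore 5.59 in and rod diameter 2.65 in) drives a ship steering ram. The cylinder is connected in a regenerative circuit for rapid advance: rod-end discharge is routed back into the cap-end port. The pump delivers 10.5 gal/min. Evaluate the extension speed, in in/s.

In regeneration the rod-end outflow joins the pump flow into the cap end, so the net volume the pump must supply per unit advance equals the rod cross-section area.
Rod cross-section A_rod = π/4 × (2.65 in)² = 5.515 in^2
v = Q_pump / A_rod

v ≈ 7.33 in/s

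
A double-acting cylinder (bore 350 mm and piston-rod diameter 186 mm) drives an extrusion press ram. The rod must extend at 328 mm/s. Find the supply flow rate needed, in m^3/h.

Q ≈ 114 m^3/h

Cap-side area A_cap = π/4 × (350 mm)² = 96210 mm^2
Q = A × v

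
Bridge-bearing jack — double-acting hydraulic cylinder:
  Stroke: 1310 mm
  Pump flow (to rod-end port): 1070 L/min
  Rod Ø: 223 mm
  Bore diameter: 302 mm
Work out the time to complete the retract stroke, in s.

Rod-side annular area A_ann = π/4 × (302² − 223²) = 32570 mm^2
Swept volume V = A × L; t = V / Q = A·L / Q

t ≈ 2.39 s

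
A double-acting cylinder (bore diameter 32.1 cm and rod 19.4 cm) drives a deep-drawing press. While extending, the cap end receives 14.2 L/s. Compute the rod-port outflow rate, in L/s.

Q_out ≈ 9.01 L/s

Cap-side area A_cap = π/4 × (32.1 cm)² = 809.3 cm^2
Rod-side annular area A_ann = π/4 × (32.1² − 19.4²) = 513.7 cm^2
Piston speed v = Q_in/A_cap; rod-end outflow Q_out = v × A_ann = Q_in × A_ann/A_cap.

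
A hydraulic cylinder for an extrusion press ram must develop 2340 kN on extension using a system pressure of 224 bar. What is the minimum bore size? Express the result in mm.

D ≈ 365 mm

Extension force acts on the full piston face: F = P × (π/4)D².
D = √(4F / (πP)) = √(4 × 2340 kN / (π × 224 bar))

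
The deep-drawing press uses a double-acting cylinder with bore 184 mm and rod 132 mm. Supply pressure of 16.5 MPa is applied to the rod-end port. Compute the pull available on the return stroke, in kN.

Rod-side annular area A_ann = π/4 × (184² − 132²) = 12910 mm^2
On retraction the pressure acts on the annular area (bore minus rod).
F = P × A_ann

F ≈ 213 kN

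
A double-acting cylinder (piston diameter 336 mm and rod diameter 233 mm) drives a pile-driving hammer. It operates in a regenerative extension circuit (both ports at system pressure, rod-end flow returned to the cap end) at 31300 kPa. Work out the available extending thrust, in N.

With equal pressure on both faces, forces on the annular region cancel; the net push is pressure × rod cross-section.
Rod cross-section A_rod = π/4 × (233 mm)² = 42640 mm^2
F = P × A_rod

F ≈ 1.33e6 N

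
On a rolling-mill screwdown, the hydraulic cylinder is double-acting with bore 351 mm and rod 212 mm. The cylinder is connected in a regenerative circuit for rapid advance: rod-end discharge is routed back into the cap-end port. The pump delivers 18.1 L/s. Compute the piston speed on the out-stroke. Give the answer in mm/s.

v ≈ 513 mm/s

In regeneration the rod-end outflow joins the pump flow into the cap end, so the net volume the pump must supply per unit advance equals the rod cross-section area.
Rod cross-section A_rod = π/4 × (212 mm)² = 35300 mm^2
v = Q_pump / A_rod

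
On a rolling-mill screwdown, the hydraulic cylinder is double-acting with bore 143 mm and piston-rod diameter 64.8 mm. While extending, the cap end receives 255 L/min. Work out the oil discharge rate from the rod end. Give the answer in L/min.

Cap-side area A_cap = π/4 × (143 mm)² = 16060 mm^2
Rod-side annular area A_ann = π/4 × (143² − 64.8²) = 12760 mm^2
Piston speed v = Q_in/A_cap; rod-end outflow Q_out = v × A_ann = Q_in × A_ann/A_cap.

Q_out ≈ 203 L/min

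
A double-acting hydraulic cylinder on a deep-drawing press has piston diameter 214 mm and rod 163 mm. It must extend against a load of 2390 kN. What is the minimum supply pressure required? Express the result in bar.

P ≈ 664 bar

Cap-side area A_cap = π/4 × (214 mm)² = 35970 mm^2
P = F / A = 2390 kN / A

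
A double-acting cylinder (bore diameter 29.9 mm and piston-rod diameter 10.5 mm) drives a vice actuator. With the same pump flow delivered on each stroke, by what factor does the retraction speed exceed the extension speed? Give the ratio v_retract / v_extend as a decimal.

Cap-side area A_cap = π/4 × (29.9 mm)² = 702.2 mm^2
Rod-side annular area A_ann = π/4 × (29.9² − 10.5²) = 615.6 mm^2
For equal Q, v ∝ 1/A, so v_ret/v_ext = A_cap/A_ann.

v_ret/v_ext ≈ 1.14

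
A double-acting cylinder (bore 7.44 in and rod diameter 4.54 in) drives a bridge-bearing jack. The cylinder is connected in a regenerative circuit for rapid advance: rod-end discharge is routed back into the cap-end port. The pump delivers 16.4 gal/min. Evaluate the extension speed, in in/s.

In regeneration the rod-end outflow joins the pump flow into the cap end, so the net volume the pump must supply per unit advance equals the rod cross-section area.
Rod cross-section A_rod = π/4 × (4.54 in)² = 16.19 in^2
v = Q_pump / A_rod

v ≈ 3.90 in/s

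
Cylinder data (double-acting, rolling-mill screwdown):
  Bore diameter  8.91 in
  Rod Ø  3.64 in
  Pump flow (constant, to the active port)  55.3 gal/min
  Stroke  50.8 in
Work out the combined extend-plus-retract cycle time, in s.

Cap-side area A_cap = π/4 × (8.91 in)² = 62.35 in^2
Rod-side annular area A_ann = π/4 × (8.91² − 3.64²) = 51.95 in^2
t_ext = A_cap·L/Q = 14.88 s
t_ret = A_ann·L/Q = 12.39 s
t_cycle = t_ext + t_ret

t ≈ 27.3 s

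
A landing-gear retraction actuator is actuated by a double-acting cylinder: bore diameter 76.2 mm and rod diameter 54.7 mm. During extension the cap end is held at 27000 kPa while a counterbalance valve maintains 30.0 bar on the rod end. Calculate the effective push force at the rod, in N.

Cap-side area A_cap = π/4 × (76.2 mm)² = 4560 mm^2
Rod-side annular area A_ann = π/4 × (76.2² − 54.7²) = 2210 mm^2
Net thrust = P_cap·A_cap − P_rod·A_ann = 1.231e5 N − 6631 N

F ≈ 1.16e5 N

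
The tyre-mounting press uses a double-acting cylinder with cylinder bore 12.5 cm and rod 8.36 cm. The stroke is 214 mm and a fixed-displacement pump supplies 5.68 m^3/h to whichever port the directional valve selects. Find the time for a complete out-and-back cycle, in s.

t ≈ 2.58 s

Cap-side area A_cap = π/4 × (12.5 cm)² = 122.7 cm^2
Rod-side annular area A_ann = π/4 × (12.5² − 8.36²) = 67.83 cm^2
t_ext = A_cap·L/Q = 1.664 s
t_ret = A_ann·L/Q = 0.9200 s
t_cycle = t_ext + t_ret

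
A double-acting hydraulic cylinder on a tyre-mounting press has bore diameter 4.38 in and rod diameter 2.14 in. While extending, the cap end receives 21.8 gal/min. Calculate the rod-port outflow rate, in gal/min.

Cap-side area A_cap = π/4 × (4.38 in)² = 15.07 in^2
Rod-side annular area A_ann = π/4 × (4.38² − 2.14²) = 11.47 in^2
Piston speed v = Q_in/A_cap; rod-end outflow Q_out = v × A_ann = Q_in × A_ann/A_cap.

Q_out ≈ 16.6 gal/min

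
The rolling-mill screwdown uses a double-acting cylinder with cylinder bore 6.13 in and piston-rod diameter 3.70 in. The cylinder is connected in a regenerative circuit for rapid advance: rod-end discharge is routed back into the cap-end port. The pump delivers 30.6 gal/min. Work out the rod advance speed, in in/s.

v ≈ 11.0 in/s

In regeneration the rod-end outflow joins the pump flow into the cap end, so the net volume the pump must supply per unit advance equals the rod cross-section area.
Rod cross-section A_rod = π/4 × (3.70 in)² = 10.75 in^2
v = Q_pump / A_rod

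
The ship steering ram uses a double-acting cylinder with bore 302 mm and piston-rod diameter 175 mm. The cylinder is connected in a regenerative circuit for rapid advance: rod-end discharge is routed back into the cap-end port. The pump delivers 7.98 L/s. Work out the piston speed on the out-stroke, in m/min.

v ≈ 19.9 m/min

In regeneration the rod-end outflow joins the pump flow into the cap end, so the net volume the pump must supply per unit advance equals the rod cross-section area.
Rod cross-section A_rod = π/4 × (175 mm)² = 24050 mm^2
v = Q_pump / A_rod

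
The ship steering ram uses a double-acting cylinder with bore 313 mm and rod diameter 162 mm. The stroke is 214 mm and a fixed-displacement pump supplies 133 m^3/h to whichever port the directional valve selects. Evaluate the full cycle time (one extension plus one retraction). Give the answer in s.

Cap-side area A_cap = π/4 × (313 mm)² = 76940 mm^2
Rod-side annular area A_ann = π/4 × (313² − 162²) = 56330 mm^2
t_ext = A_cap·L/Q = 0.4457 s
t_ret = A_ann·L/Q = 0.3263 s
t_cycle = t_ext + t_ret

t ≈ 0.772 s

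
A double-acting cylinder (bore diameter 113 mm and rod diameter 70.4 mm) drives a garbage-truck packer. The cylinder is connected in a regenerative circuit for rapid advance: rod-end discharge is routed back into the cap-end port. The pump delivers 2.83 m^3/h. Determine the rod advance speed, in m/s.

v ≈ 0.202 m/s

In regeneration the rod-end outflow joins the pump flow into the cap end, so the net volume the pump must supply per unit advance equals the rod cross-section area.
Rod cross-section A_rod = π/4 × (70.4 mm)² = 3893 mm^2
v = Q_pump / A_rod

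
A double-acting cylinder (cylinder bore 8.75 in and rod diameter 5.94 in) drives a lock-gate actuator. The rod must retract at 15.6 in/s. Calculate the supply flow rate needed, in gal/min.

Rod-side annular area A_ann = π/4 × (8.75² − 5.94²) = 32.42 in^2
Q = A × v

Q ≈ 131 gal/min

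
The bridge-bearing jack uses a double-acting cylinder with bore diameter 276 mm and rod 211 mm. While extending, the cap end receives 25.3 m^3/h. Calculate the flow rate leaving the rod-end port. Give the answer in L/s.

Cap-side area A_cap = π/4 × (276 mm)² = 59830 mm^2
Rod-side annular area A_ann = π/4 × (276² − 211²) = 24860 mm^2
Piston speed v = Q_in/A_cap; rod-end outflow Q_out = v × A_ann = Q_in × A_ann/A_cap.

Q_out ≈ 2.92 L/s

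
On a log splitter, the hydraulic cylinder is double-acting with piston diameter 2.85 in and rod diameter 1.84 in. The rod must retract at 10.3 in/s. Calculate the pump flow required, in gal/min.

Q ≈ 9.95 gal/min

Rod-side annular area A_ann = π/4 × (2.85² − 1.84²) = 3.720 in^2
Q = A × v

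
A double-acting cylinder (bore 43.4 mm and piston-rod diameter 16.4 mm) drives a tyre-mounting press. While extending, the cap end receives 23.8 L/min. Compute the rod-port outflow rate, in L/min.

Cap-side area A_cap = π/4 × (43.4 mm)² = 1479 mm^2
Rod-side annular area A_ann = π/4 × (43.4² − 16.4²) = 1268 mm^2
Piston speed v = Q_in/A_cap; rod-end outflow Q_out = v × A_ann = Q_in × A_ann/A_cap.

Q_out ≈ 20.4 L/min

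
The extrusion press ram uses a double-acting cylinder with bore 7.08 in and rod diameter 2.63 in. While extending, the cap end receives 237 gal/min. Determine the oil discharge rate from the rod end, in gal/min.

Q_out ≈ 204 gal/min

Cap-side area A_cap = π/4 × (7.08 in)² = 39.37 in^2
Rod-side annular area A_ann = π/4 × (7.08² − 2.63²) = 33.94 in^2
Piston speed v = Q_in/A_cap; rod-end outflow Q_out = v × A_ann = Q_in × A_ann/A_cap.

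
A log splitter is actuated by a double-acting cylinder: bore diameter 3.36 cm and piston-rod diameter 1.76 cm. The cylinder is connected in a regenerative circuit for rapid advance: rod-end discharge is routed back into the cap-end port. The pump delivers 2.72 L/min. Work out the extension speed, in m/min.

v ≈ 11.2 m/min

In regeneration the rod-end outflow joins the pump flow into the cap end, so the net volume the pump must supply per unit advance equals the rod cross-section area.
Rod cross-section A_rod = π/4 × (1.76 cm)² = 2.433 cm^2
v = Q_pump / A_rod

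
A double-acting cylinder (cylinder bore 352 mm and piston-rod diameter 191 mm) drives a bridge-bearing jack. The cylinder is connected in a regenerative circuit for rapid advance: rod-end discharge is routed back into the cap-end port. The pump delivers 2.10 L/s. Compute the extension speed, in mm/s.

v ≈ 73.3 mm/s

In regeneration the rod-end outflow joins the pump flow into the cap end, so the net volume the pump must supply per unit advance equals the rod cross-section area.
Rod cross-section A_rod = π/4 × (191 mm)² = 28650 mm^2
v = Q_pump / A_rod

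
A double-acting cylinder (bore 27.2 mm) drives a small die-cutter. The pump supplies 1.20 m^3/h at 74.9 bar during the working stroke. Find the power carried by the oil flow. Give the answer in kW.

W ≈ 2.50 kW

Hydraulic power = P × Q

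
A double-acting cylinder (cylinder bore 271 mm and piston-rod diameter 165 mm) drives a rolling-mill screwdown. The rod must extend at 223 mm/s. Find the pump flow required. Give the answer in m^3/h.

Cap-side area A_cap = π/4 × (271 mm)² = 57680 mm^2
Q = A × v

Q ≈ 46.3 m^3/h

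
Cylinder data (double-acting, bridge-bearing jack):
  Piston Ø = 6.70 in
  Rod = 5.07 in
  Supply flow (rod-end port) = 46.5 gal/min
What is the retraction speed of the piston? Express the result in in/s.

Rod-side annular area A_ann = π/4 × (6.70² − 5.07²) = 15.07 in^2
Flow into the rod-end port fills the annular volume.
v = Q / A

v ≈ 11.9 in/s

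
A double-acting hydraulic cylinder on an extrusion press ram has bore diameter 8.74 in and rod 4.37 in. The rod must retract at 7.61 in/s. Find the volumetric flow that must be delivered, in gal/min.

Q ≈ 88.9 gal/min

Rod-side annular area A_ann = π/4 × (8.74² − 4.37²) = 45.00 in^2
Q = A × v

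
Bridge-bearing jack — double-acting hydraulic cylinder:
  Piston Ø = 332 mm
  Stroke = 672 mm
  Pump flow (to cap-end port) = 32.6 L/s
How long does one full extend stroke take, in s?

t ≈ 1.78 s

Cap-side area A_cap = π/4 × (332 mm)² = 86570 mm^2
Swept volume V = A × L; t = V / Q = A·L / Q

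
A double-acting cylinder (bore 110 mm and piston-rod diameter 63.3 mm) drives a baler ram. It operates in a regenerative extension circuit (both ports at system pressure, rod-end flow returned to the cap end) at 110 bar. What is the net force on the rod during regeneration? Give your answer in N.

With equal pressure on both faces, forces on the annular region cancel; the net push is pressure × rod cross-section.
Rod cross-section A_rod = π/4 × (63.3 mm)² = 3147 mm^2
F = P × A_rod

F ≈ 34600 N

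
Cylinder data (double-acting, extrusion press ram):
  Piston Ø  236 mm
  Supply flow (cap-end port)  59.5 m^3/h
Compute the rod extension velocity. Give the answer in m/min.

Cap-side area A_cap = π/4 × (236 mm)² = 43740 mm^2
v = Q / A

v ≈ 22.7 m/min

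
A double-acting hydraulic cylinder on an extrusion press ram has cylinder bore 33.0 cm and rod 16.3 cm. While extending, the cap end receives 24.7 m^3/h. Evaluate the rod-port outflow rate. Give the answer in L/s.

Q_out ≈ 5.19 L/s

Cap-side area A_cap = π/4 × (33.0 cm)² = 855.3 cm^2
Rod-side annular area A_ann = π/4 × (33.0² − 16.3²) = 646.6 cm^2
Piston speed v = Q_in/A_cap; rod-end outflow Q_out = v × A_ann = Q_in × A_ann/A_cap.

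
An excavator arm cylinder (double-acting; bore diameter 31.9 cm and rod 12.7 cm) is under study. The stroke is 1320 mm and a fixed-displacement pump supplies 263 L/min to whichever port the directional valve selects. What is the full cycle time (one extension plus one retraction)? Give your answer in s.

t ≈ 44.3 s

Cap-side area A_cap = π/4 × (31.9 cm)² = 799.2 cm^2
Rod-side annular area A_ann = π/4 × (31.9² − 12.7²) = 672.6 cm^2
t_ext = A_cap·L/Q = 24.07 s
t_ret = A_ann·L/Q = 20.25 s
t_cycle = t_ext + t_ret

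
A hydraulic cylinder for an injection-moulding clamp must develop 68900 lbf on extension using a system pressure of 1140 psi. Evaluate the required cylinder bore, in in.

Extension force acts on the full piston face: F = P × (π/4)D².
D = √(4F / (πP)) = √(4 × 68900 lbf / (π × 1140 psi))

D ≈ 8.77 in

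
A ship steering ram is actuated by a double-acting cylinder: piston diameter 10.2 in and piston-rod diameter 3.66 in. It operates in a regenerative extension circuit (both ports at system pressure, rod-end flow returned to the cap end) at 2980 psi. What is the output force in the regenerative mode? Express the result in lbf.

F ≈ 31400 lbf

With equal pressure on both faces, forces on the annular region cancel; the net push is pressure × rod cross-section.
Rod cross-section A_rod = π/4 × (3.66 in)² = 10.52 in^2
F = P × A_rod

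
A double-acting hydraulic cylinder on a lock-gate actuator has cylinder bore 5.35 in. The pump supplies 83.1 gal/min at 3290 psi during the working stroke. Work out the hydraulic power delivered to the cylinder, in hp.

W ≈ 159 hp

Hydraulic power = P × Q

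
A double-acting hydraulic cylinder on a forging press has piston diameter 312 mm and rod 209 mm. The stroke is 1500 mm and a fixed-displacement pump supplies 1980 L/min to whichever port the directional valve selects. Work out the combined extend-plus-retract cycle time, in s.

Cap-side area A_cap = π/4 × (312 mm)² = 76450 mm^2
Rod-side annular area A_ann = π/4 × (312² − 209²) = 42150 mm^2
t_ext = A_cap·L/Q = 3.475 s
t_ret = A_ann·L/Q = 1.916 s
t_cycle = t_ext + t_ret

t ≈ 5.39 s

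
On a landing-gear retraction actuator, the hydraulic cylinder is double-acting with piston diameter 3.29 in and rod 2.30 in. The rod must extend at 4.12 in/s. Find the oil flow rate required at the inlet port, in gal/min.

Q ≈ 9.10 gal/min

Cap-side area A_cap = π/4 × (3.29 in)² = 8.501 in^2
Q = A × v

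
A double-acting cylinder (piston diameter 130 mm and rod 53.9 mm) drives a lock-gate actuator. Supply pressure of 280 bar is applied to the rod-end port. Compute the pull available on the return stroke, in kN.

Rod-side annular area A_ann = π/4 × (130² − 53.9²) = 10990 mm^2
On retraction the pressure acts on the annular area (bore minus rod).
F = P × A_ann

F ≈ 308 kN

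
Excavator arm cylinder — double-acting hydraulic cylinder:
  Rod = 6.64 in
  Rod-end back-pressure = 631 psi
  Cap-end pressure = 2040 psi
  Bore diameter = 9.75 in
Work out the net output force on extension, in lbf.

Cap-side area A_cap = π/4 × (9.75 in)² = 74.66 in^2
Rod-side annular area A_ann = π/4 × (9.75² − 6.64²) = 40.03 in^2
Net thrust = P_cap·A_cap − P_rod·A_ann = 1.523e5 lbf − 25260 lbf

F ≈ 1.27e5 lbf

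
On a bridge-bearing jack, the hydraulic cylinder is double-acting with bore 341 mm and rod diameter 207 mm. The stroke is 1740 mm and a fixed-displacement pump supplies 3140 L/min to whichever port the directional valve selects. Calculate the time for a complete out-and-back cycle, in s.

Cap-side area A_cap = π/4 × (341 mm)² = 91330 mm^2
Rod-side annular area A_ann = π/4 × (341² − 207²) = 57670 mm^2
t_ext = A_cap·L/Q = 3.036 s
t_ret = A_ann·L/Q = 1.918 s
t_cycle = t_ext + t_ret

t ≈ 4.95 s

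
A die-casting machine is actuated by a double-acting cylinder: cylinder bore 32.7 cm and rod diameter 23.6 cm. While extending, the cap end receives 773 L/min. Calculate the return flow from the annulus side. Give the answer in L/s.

Cap-side area A_cap = π/4 × (32.7 cm)² = 839.8 cm^2
Rod-side annular area A_ann = π/4 × (32.7² − 23.6²) = 402.4 cm^2
Piston speed v = Q_in/A_cap; rod-end outflow Q_out = v × A_ann = Q_in × A_ann/A_cap.

Q_out ≈ 6.17 L/s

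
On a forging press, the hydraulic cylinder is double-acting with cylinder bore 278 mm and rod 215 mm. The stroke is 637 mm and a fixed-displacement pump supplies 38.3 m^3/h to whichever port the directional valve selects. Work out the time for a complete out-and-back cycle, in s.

t ≈ 5.09 s

Cap-side area A_cap = π/4 × (278 mm)² = 60700 mm^2
Rod-side annular area A_ann = π/4 × (278² − 215²) = 24390 mm^2
t_ext = A_cap·L/Q = 3.634 s
t_ret = A_ann·L/Q = 1.461 s
t_cycle = t_ext + t_ret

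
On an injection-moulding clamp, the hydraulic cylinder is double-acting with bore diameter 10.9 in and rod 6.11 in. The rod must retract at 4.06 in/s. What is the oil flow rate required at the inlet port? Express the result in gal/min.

Rod-side annular area A_ann = π/4 × (10.9² − 6.11²) = 63.99 in^2
Q = A × v

Q ≈ 67.5 gal/min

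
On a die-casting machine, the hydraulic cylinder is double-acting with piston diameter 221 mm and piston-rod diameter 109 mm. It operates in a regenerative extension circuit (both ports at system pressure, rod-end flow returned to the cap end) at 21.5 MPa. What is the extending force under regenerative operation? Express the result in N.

F ≈ 2.01e5 N

With equal pressure on both faces, forces on the annular region cancel; the net push is pressure × rod cross-section.
Rod cross-section A_rod = π/4 × (109 mm)² = 9331 mm^2
F = P × A_rod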